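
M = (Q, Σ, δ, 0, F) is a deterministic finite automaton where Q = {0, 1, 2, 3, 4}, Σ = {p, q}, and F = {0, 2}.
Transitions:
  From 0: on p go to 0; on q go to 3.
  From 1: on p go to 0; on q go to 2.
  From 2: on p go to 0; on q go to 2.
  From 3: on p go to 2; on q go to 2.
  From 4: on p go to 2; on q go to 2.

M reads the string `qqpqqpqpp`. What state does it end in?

0

0 --q--> 3
3 --q--> 2
2 --p--> 0
0 --q--> 3
3 --q--> 2
2 --p--> 0
0 --q--> 3
3 --p--> 2
2 --p--> 0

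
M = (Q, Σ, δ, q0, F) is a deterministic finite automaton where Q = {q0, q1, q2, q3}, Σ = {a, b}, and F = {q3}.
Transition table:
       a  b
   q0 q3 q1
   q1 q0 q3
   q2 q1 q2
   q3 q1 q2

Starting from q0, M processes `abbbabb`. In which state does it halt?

q0 --a--> q3
q3 --b--> q2
q2 --b--> q2
q2 --b--> q2
q2 --a--> q1
q1 --b--> q3
q3 --b--> q2

q2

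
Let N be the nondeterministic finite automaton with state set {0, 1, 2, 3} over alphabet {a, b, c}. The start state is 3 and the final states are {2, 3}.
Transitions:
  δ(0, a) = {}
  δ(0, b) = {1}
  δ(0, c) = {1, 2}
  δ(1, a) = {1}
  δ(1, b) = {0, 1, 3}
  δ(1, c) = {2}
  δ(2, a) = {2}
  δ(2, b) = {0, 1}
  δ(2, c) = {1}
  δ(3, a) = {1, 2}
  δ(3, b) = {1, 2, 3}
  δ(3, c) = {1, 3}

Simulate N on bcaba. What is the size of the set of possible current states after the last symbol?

Start: {3}
read b: {1, 2, 3}
read c: {1, 2, 3}
read a: {1, 2}
read b: {0, 1, 3}
read a: {1, 2}
Final reachable set {1, 2} has 2 states.

2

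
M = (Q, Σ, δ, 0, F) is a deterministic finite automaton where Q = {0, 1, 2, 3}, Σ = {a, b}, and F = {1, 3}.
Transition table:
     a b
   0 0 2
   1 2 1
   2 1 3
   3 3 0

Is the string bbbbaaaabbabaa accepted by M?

rejected

0 --b--> 2
2 --b--> 3
3 --b--> 0
0 --b--> 2
2 --a--> 1
1 --a--> 2
2 --a--> 1
1 --a--> 2
2 --b--> 3
3 --b--> 0
0 --a--> 0
0 --b--> 2
2 --a--> 1
1 --a--> 2
End in state 2, which is not an accepting state.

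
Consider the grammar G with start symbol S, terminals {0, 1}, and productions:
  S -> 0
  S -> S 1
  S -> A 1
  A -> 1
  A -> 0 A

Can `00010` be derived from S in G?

no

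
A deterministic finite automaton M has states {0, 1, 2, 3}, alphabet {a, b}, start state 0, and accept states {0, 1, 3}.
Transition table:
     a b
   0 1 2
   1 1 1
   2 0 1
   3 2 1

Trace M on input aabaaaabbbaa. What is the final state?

1

0 --a--> 1
1 --a--> 1
1 --b--> 1
1 --a--> 1
1 --a--> 1
1 --a--> 1
1 --a--> 1
1 --b--> 1
1 --b--> 1
1 --b--> 1
1 --a--> 1
1 --a--> 1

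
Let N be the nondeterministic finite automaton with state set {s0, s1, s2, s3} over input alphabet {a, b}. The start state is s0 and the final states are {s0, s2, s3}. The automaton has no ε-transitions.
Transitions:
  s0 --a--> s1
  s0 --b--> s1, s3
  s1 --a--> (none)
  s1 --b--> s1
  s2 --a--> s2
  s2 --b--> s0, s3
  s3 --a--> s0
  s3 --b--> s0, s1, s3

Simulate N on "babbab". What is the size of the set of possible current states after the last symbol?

2

Start: {s0}
read b: {s1, s3}
read a: {s0}
read b: {s1, s3}
read b: {s0, s1, s3}
read a: {s0, s1}
read b: {s1, s3}
Final reachable set {s1, s3} has 2 states.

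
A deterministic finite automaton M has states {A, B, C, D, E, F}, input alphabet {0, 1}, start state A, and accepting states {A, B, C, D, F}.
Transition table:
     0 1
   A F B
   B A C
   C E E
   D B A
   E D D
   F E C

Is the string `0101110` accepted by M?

A --0--> F
F --1--> C
C --0--> E
E --1--> D
D --1--> A
A --1--> B
B --0--> A
End in state A, which is an accepting state.

accepted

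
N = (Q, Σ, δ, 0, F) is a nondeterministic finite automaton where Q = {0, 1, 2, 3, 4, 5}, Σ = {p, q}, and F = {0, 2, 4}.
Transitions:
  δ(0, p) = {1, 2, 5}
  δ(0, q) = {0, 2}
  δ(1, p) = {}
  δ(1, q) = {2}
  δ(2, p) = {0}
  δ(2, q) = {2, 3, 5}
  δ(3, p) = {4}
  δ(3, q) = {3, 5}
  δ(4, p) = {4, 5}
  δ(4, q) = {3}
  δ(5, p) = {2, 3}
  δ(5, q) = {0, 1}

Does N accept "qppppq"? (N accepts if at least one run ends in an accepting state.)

Start: {0}
read q: {0, 2}
read p: {0, 1, 2, 5}
read p: {0, 1, 2, 3, 5}
read p: {0, 1, 2, 3, 4, 5}
read p: {0, 1, 2, 3, 4, 5}
read q: {0, 1, 2, 3, 5}
Reachable ∩ accepting = {0, 2} — nonempty.

accepted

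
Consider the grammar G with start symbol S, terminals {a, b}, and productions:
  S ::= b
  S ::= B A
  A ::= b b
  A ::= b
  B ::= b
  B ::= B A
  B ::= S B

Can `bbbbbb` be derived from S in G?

S ⇒ BA ⇒ BAA ⇒ BAAA ⇒ bAAA ⇒ bbbAA ⇒ bbbbA ⇒ bbbbbb

yes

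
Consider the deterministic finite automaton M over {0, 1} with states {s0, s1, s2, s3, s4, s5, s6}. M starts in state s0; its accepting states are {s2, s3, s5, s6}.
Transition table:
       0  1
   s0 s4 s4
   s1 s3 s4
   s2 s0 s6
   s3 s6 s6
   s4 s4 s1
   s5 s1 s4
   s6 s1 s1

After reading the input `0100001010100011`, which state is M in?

s1

s0 --0--> s4
s4 --1--> s1
s1 --0--> s3
s3 --0--> s6
s6 --0--> s1
s1 --0--> s3
s3 --1--> s6
s6 --0--> s1
s1 --1--> s4
s4 --0--> s4
s4 --1--> s1
s1 --0--> s3
s3 --0--> s6
s6 --0--> s1
s1 --1--> s4
s4 --1--> s1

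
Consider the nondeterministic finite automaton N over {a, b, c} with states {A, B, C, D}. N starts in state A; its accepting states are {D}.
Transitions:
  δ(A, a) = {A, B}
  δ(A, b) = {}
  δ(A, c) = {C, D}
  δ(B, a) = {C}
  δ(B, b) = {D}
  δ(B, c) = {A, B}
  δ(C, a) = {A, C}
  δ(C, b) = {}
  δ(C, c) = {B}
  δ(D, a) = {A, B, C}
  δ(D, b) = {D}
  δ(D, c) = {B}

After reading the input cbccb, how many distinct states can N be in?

Start: {A}
read c: {C, D}
read b: {D}
read c: {B}
read c: {A, B}
read b: {D}
Final reachable set {D} has 1 state.

1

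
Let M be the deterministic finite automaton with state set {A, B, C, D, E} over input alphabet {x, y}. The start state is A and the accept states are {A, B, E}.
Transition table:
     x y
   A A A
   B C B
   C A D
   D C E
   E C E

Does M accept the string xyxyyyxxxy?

A --x--> A
A --y--> A
A --x--> A
A --y--> A
A --y--> A
A --y--> A
A --x--> A
A --x--> A
A --x--> A
A --y--> A
End in state A, which is an accepting state.

accepted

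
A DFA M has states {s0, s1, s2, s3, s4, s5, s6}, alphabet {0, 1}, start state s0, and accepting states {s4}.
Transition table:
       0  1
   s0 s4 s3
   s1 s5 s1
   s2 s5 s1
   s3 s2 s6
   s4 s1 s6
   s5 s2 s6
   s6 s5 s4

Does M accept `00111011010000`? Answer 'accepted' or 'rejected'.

s0 --0--> s4
s4 --0--> s1
s1 --1--> s1
s1 --1--> s1
s1 --1--> s1
s1 --0--> s5
s5 --1--> s6
s6 --1--> s4
s4 --0--> s1
s1 --1--> s1
s1 --0--> s5
s5 --0--> s2
s2 --0--> s5
s5 --0--> s2
End in state s2, which is not an accepting state.

rejected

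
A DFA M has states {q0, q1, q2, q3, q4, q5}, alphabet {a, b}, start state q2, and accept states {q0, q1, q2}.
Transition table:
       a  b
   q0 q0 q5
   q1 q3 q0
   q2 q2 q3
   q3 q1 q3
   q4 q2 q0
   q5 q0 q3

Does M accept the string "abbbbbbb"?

rejected

q2 --a--> q2
q2 --b--> q3
q3 --b--> q3
q3 --b--> q3
q3 --b--> q3
q3 --b--> q3
q3 --b--> q3
q3 --b--> q3
End in state q3, which is not an accepting state.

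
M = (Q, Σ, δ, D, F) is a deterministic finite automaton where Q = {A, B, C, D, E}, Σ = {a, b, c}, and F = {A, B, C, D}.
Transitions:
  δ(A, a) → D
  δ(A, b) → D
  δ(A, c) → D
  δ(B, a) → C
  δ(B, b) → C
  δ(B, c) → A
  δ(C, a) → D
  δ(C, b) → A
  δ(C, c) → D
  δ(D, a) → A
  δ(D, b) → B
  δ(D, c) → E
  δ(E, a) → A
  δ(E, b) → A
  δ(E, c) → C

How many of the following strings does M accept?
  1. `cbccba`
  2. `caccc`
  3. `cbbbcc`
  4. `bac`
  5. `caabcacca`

5

`cbccba`: accepted
`caccc`: accepted
`cbbbcc`: accepted
`bac`: accepted
`caabcacca`: accepted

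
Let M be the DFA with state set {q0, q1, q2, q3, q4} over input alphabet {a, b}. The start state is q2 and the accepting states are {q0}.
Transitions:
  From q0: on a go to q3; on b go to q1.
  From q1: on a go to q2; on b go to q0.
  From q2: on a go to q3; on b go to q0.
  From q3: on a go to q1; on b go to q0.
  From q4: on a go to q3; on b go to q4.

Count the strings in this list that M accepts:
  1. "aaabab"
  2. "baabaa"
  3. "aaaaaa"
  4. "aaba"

"aaabab": accepted
"baabaa": rejected
"aaaaaa": rejected
"aaba": rejected

1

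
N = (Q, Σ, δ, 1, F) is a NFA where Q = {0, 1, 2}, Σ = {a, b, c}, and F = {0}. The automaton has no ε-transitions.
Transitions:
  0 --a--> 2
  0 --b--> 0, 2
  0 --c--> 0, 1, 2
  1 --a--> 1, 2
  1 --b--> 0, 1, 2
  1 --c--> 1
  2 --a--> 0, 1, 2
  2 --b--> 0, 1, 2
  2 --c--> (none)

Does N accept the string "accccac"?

rejected

Start: {1}
read a: {1, 2}
read c: {1}
read c: {1}
read c: {1}
read c: {1}
read a: {1, 2}
read c: {1}
Reachable ∩ accepting = {} — empty.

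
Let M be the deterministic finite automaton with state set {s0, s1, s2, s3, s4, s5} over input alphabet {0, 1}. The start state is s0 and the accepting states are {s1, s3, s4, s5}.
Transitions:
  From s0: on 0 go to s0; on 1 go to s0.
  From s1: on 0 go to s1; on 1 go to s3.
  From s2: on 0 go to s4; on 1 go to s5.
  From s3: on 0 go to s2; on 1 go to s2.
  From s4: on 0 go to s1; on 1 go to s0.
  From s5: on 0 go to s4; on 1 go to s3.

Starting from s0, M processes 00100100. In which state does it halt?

s0

s0 --0--> s0
s0 --0--> s0
s0 --1--> s0
s0 --0--> s0
s0 --0--> s0
s0 --1--> s0
s0 --0--> s0
s0 --0--> s0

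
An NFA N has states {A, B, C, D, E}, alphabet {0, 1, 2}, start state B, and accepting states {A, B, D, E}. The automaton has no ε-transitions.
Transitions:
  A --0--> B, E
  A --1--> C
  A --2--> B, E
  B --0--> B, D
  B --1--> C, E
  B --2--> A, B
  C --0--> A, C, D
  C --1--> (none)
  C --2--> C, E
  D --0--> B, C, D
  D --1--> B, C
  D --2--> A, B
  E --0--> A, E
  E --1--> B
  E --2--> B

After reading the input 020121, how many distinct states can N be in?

3

Start: {B}
read 0: {B, D}
read 2: {A, B}
read 0: {B, D, E}
read 1: {B, C, E}
read 2: {A, B, C, E}
read 1: {B, C, E}
Final reachable set {B, C, E} has 3 states.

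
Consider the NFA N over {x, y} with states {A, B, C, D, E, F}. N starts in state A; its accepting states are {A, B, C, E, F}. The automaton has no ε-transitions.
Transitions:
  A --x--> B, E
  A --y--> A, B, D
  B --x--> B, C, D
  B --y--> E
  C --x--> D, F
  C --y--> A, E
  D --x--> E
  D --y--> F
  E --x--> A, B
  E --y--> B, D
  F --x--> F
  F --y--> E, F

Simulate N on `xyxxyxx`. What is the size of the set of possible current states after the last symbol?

Start: {A}
read x: {B, E}
read y: {B, D, E}
read x: {A, B, C, D, E}
read x: {A, B, C, D, E, F}
read y: {A, B, D, E, F}
read x: {A, B, C, D, E, F}
read x: {A, B, C, D, E, F}
Final reachable set {A, B, C, D, E, F} has 6 states.

6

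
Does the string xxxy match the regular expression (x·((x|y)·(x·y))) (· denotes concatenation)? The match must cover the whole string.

yes

Split as x·xxy: x matches x and ((x|y)·(x·y)) matches xxy.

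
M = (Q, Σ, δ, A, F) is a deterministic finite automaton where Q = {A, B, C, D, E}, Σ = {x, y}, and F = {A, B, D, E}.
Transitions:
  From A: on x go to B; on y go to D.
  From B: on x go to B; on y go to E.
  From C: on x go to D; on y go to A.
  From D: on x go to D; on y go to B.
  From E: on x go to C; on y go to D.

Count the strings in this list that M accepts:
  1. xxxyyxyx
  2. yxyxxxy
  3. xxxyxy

xxxyyxyx: accepted
yxyxxxy: accepted
xxxyxy: accepted

3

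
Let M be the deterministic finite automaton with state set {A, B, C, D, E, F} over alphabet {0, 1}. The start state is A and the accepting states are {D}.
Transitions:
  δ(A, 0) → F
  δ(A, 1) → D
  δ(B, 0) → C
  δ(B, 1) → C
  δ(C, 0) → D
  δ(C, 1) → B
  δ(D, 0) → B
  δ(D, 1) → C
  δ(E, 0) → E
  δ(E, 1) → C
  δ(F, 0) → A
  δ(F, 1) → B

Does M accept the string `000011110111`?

rejected

A --0--> F
F --0--> A
A --0--> F
F --0--> A
A --1--> D
D --1--> C
C --1--> B
B --1--> C
C --0--> D
D --1--> C
C --1--> B
B --1--> C
End in state C, which is not an accepting state.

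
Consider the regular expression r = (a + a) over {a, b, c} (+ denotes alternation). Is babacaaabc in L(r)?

no

Neither a nor a matches babacaaabc.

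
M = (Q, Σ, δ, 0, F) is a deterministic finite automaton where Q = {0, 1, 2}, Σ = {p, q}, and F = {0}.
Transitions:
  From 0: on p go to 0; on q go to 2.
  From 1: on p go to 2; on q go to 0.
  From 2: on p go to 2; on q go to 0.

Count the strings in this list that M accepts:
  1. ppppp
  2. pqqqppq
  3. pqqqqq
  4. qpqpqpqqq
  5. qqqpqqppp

ppppp: accepted
pqqqppq: accepted
pqqqqq: rejected
qpqpqpqqq: accepted
qqqpqqppp: rejected

3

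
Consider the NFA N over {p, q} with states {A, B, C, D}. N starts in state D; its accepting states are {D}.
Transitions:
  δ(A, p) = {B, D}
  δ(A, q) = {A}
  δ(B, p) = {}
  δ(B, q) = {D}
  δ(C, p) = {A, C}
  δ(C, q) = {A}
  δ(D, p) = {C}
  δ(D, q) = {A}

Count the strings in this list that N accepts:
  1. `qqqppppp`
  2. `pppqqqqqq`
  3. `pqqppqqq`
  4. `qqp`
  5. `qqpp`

`qqqppppp`: accepted
`pppqqqqqq`: rejected
`pqqppqqq`: rejected
`qqp`: accepted
`qqpp`: rejected

2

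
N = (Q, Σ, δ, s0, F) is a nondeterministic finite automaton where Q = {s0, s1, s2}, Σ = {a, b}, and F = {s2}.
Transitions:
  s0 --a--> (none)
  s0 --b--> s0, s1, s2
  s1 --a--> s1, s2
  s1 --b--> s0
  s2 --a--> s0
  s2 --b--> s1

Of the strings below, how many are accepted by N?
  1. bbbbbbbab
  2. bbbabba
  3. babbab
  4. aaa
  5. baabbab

4

bbbbbbbab: accepted
bbbabba: accepted
babbab: accepted
aaa: rejected
baabbab: accepted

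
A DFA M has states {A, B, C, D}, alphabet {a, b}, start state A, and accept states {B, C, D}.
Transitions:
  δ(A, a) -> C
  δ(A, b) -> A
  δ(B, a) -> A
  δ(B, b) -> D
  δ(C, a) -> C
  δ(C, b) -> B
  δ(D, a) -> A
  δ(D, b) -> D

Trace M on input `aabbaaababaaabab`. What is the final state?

A --a--> C
C --a--> C
C --b--> B
B --b--> D
D --a--> A
A --a--> C
C --a--> C
C --b--> B
B --a--> A
A --b--> A
A --a--> C
C --a--> C
C --a--> C
C --b--> B
B --a--> A
A --b--> A

A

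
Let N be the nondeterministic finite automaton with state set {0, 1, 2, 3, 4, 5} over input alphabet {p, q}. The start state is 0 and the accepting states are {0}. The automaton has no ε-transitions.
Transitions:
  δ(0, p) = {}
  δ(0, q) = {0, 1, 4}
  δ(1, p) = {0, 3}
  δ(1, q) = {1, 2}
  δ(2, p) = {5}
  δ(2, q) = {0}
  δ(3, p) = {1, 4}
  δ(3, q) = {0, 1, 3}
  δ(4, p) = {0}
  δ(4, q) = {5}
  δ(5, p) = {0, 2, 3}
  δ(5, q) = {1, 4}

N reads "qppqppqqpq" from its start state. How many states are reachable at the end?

Start: {0}
read q: {0, 1, 4}
read p: {0, 3}
read p: {1, 4}
read q: {1, 2, 5}
read p: {0, 2, 3, 5}
read p: {0, 1, 2, 3, 4, 5}
read q: {0, 1, 2, 3, 4, 5}
read q: {0, 1, 2, 3, 4, 5}
read p: {0, 1, 2, 3, 4, 5}
read q: {0, 1, 2, 3, 4, 5}
Final reachable set {0, 1, 2, 3, 4, 5} has 6 states.

6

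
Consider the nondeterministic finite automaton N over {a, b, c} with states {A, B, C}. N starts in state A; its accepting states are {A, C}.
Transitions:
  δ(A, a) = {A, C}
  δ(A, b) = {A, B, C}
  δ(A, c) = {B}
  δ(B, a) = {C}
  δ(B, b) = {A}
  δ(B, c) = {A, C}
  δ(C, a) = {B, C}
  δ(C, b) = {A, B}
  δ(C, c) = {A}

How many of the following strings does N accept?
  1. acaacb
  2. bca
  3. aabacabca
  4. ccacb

acaacb: accepted
bca: accepted
aabacabca: accepted
ccacb: accepted

4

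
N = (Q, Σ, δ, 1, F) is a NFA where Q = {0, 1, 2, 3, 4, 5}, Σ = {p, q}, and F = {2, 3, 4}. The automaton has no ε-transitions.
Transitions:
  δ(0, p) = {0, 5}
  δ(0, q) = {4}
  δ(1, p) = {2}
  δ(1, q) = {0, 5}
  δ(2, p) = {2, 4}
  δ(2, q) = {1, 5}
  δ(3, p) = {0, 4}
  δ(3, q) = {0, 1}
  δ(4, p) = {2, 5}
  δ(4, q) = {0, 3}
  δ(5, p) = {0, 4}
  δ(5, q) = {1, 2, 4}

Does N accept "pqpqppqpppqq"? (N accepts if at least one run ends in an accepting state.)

Start: {1}
read p: {2}
read q: {1, 5}
read p: {0, 2, 4}
read q: {0, 1, 3, 4, 5}
read p: {0, 2, 4, 5}
read p: {0, 2, 4, 5}
read q: {0, 1, 2, 3, 4, 5}
read p: {0, 2, 4, 5}
read p: {0, 2, 4, 5}
read p: {0, 2, 4, 5}
read q: {0, 1, 2, 3, 4, 5}
read q: {0, 1, 2, 3, 4, 5}
Reachable ∩ accepting = {2, 3, 4} — nonempty.

accepted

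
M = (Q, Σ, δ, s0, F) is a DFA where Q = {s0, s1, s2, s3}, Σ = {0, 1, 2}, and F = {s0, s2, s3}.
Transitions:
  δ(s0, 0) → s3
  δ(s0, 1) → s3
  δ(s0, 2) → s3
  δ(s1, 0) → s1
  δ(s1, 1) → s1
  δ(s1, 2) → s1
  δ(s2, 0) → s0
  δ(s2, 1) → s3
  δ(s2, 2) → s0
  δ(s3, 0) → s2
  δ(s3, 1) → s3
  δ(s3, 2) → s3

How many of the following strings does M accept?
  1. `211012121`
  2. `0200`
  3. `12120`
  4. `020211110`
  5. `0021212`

`211012121`: accepted
`0200`: accepted
`12120`: accepted
`020211110`: accepted
`0021212`: accepted

5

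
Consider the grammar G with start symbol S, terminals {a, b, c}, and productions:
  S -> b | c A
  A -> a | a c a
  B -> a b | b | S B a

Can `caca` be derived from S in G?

yes

S ⇒ cA ⇒ caca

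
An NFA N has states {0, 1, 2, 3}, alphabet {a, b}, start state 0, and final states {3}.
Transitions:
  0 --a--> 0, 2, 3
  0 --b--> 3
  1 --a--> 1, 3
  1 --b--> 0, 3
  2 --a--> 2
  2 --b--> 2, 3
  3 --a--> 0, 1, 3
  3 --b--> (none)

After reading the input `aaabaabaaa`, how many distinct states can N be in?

4

Start: {0}
read a: {0, 2, 3}
read a: {0, 1, 2, 3}
read a: {0, 1, 2, 3}
read b: {0, 2, 3}
read a: {0, 1, 2, 3}
read a: {0, 1, 2, 3}
read b: {0, 2, 3}
read a: {0, 1, 2, 3}
read a: {0, 1, 2, 3}
read a: {0, 1, 2, 3}
Final reachable set {0, 1, 2, 3} has 4 states.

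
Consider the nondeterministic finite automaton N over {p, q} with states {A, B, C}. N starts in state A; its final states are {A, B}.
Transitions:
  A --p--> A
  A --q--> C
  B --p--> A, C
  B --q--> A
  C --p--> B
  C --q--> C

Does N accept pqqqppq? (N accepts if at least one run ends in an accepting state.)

rejected

Start: {A}
read p: {A}
read q: {C}
read q: {C}
read q: {C}
read p: {B}
read p: {A, C}
read q: {C}
Reachable ∩ accepting = {} — empty.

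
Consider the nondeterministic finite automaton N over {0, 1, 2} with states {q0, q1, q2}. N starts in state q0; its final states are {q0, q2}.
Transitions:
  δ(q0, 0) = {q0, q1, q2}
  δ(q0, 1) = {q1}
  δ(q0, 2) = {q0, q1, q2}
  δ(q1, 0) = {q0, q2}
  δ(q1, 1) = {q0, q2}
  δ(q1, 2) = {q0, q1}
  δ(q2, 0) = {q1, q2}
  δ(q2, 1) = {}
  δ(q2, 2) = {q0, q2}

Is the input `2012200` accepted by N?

Start: {q0}
read 2: {q0, q1, q2}
read 0: {q0, q1, q2}
read 1: {q0, q1, q2}
read 2: {q0, q1, q2}
read 2: {q0, q1, q2}
read 0: {q0, q1, q2}
read 0: {q0, q1, q2}
Reachable ∩ accepting = {q0, q2} — nonempty.

accepted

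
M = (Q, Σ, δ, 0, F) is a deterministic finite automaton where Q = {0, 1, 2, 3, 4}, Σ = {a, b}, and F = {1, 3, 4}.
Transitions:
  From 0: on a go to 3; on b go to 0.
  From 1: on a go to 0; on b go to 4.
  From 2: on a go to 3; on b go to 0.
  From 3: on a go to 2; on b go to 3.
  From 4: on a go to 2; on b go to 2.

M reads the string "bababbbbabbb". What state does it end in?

3

0 --b--> 0
0 --a--> 3
3 --b--> 3
3 --a--> 2
2 --b--> 0
0 --b--> 0
0 --b--> 0
0 --b--> 0
0 --a--> 3
3 --b--> 3
3 --b--> 3
3 --b--> 3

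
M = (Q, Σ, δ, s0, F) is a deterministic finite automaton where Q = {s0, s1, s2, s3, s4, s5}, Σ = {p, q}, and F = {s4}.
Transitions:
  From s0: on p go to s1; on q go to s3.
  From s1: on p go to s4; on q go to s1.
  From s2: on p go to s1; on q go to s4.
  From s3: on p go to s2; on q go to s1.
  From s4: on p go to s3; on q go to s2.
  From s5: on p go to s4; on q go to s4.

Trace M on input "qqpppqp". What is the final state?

s3

s0 --q--> s3
s3 --q--> s1
s1 --p--> s4
s4 --p--> s3
s3 --p--> s2
s2 --q--> s4
s4 --p--> s3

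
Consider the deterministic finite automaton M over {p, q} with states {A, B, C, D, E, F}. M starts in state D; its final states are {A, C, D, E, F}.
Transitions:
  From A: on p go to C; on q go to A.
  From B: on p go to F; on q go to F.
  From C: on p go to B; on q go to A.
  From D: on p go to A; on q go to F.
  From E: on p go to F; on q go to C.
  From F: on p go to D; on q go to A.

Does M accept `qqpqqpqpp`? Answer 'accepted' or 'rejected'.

rejected

D --q--> F
F --q--> A
A --p--> C
C --q--> A
A --q--> A
A --p--> C
C --q--> A
A --p--> C
C --p--> B
End in state B, which is not an accepting state.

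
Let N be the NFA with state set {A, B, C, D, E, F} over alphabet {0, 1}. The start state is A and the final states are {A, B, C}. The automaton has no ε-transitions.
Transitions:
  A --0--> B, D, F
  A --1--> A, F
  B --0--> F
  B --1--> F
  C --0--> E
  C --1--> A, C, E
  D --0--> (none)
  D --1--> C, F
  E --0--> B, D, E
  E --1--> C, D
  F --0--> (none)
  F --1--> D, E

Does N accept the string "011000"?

accepted

Start: {A}
read 0: {B, D, F}
read 1: {C, D, E, F}
read 1: {A, C, D, E, F}
read 0: {B, D, E, F}
read 0: {B, D, E, F}
read 0: {B, D, E, F}
Reachable ∩ accepting = {B} — nonempty.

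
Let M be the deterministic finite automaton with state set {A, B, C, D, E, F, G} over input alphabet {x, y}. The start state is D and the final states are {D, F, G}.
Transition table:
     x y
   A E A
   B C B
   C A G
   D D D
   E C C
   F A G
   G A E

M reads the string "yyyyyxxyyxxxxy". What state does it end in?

D --y--> D
D --y--> D
D --y--> D
D --y--> D
D --y--> D
D --x--> D
D --x--> D
D --y--> D
D --y--> D
D --x--> D
D --x--> D
D --x--> D
D --x--> D
D --y--> D

D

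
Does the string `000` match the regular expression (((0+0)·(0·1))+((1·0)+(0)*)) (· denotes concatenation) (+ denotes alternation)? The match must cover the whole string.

The right alternative ((1·0)+(0)*) matches 000.

yes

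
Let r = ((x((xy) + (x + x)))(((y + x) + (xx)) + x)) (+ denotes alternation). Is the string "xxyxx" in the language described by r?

yes

Split as xxy·xx: (x((xy)+(x+x))) matches xxy and (((y+x)+(xx))+x) matches xx.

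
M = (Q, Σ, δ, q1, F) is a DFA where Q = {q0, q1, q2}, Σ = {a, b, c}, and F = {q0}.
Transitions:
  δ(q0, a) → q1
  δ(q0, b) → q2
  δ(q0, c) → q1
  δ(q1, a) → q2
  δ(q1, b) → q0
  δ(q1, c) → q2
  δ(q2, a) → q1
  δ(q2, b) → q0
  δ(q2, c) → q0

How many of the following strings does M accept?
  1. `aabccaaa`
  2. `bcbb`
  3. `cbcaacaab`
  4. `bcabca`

`aabccaaa`: rejected
`bcbb`: rejected
`cbcaacaab`: accepted
`bcabca`: rejected

1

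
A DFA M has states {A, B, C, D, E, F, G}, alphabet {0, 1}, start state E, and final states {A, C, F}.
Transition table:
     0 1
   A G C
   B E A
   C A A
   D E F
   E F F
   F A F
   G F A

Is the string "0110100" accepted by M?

E --0--> F
F --1--> F
F --1--> F
F --0--> A
A --1--> C
C --0--> A
A --0--> G
End in state G, which is not an accepting state.

rejected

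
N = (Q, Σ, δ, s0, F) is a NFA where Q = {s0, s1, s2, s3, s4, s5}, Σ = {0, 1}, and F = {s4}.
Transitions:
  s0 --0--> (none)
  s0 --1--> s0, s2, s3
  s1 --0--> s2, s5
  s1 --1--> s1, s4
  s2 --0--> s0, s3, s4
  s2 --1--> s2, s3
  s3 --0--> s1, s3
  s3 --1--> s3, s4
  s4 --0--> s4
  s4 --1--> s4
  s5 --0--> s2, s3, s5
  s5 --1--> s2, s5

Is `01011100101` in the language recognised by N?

rejected

Start: {s0}
read 0: {}
The reachable set is empty and stays empty for the remaining 10 symbols.
Reachable ∩ accepting = {} — empty.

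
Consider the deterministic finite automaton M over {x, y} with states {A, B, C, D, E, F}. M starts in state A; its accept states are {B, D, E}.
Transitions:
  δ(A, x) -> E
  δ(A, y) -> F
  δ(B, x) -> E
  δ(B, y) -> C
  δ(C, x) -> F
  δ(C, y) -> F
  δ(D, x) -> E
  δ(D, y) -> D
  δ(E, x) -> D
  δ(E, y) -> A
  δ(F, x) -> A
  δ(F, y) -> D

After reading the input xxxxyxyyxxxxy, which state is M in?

A --x--> E
E --x--> D
D --x--> E
E --x--> D
D --y--> D
D --x--> E
E --y--> A
A --y--> F
F --x--> A
A --x--> E
E --x--> D
D --x--> E
E --y--> A

A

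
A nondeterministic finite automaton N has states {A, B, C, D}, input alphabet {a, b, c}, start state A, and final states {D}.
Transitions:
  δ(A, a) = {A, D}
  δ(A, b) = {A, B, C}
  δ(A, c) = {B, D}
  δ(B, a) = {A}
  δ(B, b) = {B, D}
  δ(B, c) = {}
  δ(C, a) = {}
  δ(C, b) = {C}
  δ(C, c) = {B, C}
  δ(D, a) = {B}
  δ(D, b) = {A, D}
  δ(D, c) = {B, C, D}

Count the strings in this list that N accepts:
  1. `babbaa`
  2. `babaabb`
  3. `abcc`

3

`babbaa`: accepted
`babaabb`: accepted
`abcc`: accepted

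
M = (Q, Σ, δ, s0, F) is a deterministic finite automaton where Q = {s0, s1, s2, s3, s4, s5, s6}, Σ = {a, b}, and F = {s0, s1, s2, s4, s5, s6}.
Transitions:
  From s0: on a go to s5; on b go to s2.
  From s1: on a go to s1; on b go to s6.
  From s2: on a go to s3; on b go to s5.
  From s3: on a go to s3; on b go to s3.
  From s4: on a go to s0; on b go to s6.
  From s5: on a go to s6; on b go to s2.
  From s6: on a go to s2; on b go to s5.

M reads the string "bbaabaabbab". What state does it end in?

s3

s0 --b--> s2
s2 --b--> s5
s5 --a--> s6
s6 --a--> s2
s2 --b--> s5
s5 --a--> s6
s6 --a--> s2
s2 --b--> s5
s5 --b--> s2
s2 --a--> s3
s3 --b--> s3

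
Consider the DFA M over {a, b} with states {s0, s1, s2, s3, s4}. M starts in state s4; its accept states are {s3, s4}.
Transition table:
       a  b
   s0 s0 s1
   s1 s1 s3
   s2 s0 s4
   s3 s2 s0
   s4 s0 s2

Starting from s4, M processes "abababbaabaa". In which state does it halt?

s1

s4 --a--> s0
s0 --b--> s1
s1 --a--> s1
s1 --b--> s3
s3 --a--> s2
s2 --b--> s4
s4 --b--> s2
s2 --a--> s0
s0 --a--> s0
s0 --b--> s1
s1 --a--> s1
s1 --a--> s1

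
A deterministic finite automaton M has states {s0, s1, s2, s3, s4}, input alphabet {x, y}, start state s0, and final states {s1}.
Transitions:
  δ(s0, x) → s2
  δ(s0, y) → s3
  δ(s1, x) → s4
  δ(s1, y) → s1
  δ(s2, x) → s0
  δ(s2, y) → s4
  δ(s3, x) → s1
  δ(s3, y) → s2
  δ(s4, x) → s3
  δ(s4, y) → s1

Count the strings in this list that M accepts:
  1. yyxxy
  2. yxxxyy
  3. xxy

0

yyxxy: rejected
yxxxyy: rejected
xxy: rejected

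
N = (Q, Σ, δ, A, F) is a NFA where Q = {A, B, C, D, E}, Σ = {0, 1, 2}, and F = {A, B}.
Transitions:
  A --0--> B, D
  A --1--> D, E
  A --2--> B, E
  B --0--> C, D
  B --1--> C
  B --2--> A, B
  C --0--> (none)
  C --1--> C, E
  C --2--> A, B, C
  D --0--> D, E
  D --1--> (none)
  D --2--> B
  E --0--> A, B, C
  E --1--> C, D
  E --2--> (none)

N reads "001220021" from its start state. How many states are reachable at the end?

3

Start: {A}
read 0: {B, D}
read 0: {C, D, E}
read 1: {C, D, E}
read 2: {A, B, C}
read 2: {A, B, C, E}
read 0: {A, B, C, D}
read 0: {B, C, D, E}
read 2: {A, B, C}
read 1: {C, D, E}
Final reachable set {C, D, E} has 3 states.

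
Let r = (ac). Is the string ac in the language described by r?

Split as a·c: a matches a and c matches c.

yes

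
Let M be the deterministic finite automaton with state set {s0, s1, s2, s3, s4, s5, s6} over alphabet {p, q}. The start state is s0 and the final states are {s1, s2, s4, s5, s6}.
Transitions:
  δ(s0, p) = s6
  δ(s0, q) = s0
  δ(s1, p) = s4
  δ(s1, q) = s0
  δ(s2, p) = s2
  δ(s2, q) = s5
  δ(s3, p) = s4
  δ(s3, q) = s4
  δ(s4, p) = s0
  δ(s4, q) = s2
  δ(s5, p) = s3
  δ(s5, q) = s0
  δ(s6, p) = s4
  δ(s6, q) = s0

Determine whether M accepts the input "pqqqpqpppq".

rejected

s0 --p--> s6
s6 --q--> s0
s0 --q--> s0
s0 --q--> s0
s0 --p--> s6
s6 --q--> s0
s0 --p--> s6
s6 --p--> s4
s4 --p--> s0
s0 --q--> s0
End in state s0, which is not an accepting state.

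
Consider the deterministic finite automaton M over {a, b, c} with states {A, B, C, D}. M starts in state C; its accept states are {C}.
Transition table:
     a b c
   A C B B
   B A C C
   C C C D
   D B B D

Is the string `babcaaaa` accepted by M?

C --b--> C
C --a--> C
C --b--> C
C --c--> D
D --a--> B
B --a--> A
A --a--> C
C --a--> C
End in state C, which is an accepting state.

accepted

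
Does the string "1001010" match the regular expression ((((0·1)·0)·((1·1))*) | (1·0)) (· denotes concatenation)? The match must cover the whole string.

no

Neither (((0·1)·0)·((1·1))*) nor (1·0) matches 1001010.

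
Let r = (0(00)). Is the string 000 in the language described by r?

Split as 0·00: 0 matches 0 and (00) matches 00.

yes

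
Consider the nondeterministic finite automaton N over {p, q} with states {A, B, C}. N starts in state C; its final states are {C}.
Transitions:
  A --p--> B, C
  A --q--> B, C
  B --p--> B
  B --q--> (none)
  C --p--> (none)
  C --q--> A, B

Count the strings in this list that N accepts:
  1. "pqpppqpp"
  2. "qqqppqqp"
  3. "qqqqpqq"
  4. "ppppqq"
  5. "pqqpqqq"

0

"pqpppqpp": rejected
"qqqppqqp": rejected
"qqqqpqq": rejected
"ppppqq": rejected
"pqqpqqq": rejected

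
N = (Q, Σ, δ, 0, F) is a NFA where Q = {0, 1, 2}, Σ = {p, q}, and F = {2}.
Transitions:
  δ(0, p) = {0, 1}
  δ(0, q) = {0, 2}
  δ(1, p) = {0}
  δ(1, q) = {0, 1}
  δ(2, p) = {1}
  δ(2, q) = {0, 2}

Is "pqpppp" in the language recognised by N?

rejected

Start: {0}
read p: {0, 1}
read q: {0, 1, 2}
read p: {0, 1}
read p: {0, 1}
read p: {0, 1}
read p: {0, 1}
Reachable ∩ accepting = {} — empty.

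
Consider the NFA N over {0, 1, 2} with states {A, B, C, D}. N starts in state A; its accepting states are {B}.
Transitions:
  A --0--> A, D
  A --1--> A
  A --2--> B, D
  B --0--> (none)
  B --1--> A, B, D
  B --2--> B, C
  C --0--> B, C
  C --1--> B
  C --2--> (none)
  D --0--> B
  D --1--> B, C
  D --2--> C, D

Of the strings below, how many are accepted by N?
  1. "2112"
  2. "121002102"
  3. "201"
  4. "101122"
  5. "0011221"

"2112": accepted
"121002102": accepted
"201": accepted
"101122": accepted
"0011221": accepted

5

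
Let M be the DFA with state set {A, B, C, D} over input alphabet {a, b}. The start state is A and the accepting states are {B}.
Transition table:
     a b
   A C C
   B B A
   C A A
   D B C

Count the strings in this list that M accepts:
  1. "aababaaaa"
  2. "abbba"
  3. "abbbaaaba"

"aababaaaa": rejected
"abbba": rejected
"abbbaaaba": rejected

0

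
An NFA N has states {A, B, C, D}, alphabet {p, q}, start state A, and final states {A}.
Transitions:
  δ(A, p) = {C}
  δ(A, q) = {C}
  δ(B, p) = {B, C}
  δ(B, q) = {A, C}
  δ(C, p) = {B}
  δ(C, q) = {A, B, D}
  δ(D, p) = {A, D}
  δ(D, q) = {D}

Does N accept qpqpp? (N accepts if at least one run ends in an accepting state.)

rejected

Start: {A}
read q: {C}
read p: {B}
read q: {A, C}
read p: {B, C}
read p: {B, C}
Reachable ∩ accepting = {} — empty.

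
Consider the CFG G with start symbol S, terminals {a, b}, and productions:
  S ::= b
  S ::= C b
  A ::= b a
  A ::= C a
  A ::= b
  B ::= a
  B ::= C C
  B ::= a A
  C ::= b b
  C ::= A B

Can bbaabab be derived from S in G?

yes

S ⇒ Cb ⇒ ABb ⇒ CaBb ⇒ bbaBb ⇒ bbaaAb ⇒ bbaabab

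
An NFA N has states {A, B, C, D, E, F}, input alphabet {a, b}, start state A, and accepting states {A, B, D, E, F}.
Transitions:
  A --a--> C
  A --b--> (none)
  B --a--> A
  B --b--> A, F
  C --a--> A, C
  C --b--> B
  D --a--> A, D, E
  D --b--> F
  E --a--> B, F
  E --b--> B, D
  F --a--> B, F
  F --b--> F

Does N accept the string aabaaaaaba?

Start: {A}
read a: {C}
read a: {A, C}
read b: {B}
read a: {A}
read a: {C}
read a: {A, C}
read a: {A, C}
read a: {A, C}
read b: {B}
read a: {A}
Reachable ∩ accepting = {A} — nonempty.

accepted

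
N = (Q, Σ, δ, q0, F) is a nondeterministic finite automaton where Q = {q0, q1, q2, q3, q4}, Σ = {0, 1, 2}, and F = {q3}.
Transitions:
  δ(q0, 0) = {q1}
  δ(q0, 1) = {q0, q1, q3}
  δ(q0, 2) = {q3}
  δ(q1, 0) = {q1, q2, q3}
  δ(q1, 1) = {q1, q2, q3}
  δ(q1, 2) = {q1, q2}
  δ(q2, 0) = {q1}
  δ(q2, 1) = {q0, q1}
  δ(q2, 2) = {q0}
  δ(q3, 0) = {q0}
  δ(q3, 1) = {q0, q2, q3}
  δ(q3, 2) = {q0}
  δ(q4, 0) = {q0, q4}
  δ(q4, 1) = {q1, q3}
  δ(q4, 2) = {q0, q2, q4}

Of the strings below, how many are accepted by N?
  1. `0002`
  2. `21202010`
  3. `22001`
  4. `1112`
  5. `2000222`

`0002`: accepted
`21202010`: accepted
`22001`: accepted
`1112`: accepted
`2000222`: accepted

5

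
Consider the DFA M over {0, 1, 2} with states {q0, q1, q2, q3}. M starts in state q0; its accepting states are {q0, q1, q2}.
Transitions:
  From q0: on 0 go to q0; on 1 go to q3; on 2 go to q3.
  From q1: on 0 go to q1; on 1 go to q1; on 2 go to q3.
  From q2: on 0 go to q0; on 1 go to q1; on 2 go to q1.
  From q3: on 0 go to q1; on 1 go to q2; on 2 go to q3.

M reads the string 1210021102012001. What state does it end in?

q1

q0 --1--> q3
q3 --2--> q3
q3 --1--> q2
q2 --0--> q0
q0 --0--> q0
q0 --2--> q3
q3 --1--> q2
q2 --1--> q1
q1 --0--> q1
q1 --2--> q3
q3 --0--> q1
q1 --1--> q1
q1 --2--> q3
q3 --0--> q1
q1 --0--> q1
q1 --1--> q1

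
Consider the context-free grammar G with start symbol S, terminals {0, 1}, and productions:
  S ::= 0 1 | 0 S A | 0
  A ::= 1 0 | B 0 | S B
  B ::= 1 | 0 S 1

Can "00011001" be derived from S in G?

S ⇒ 0SA ⇒ 00SAA ⇒ 0001AA ⇒ 0001B0A ⇒ 000110A ⇒ 000110SB ⇒ 0001100B ⇒ 00011001

yes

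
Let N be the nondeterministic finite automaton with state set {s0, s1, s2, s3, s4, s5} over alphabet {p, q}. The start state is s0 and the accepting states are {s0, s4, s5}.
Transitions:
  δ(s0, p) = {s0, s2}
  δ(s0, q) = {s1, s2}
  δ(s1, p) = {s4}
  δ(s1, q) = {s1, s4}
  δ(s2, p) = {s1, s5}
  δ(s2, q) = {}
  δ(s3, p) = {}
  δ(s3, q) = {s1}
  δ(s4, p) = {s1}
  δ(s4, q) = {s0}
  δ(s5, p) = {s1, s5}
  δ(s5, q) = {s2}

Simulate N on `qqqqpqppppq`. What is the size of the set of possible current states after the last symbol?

Start: {s0}
read q: {s1, s2}
read q: {s1, s4}
read q: {s0, s1, s4}
read q: {s0, s1, s2, s4}
read p: {s0, s1, s2, s4, s5}
read q: {s0, s1, s2, s4}
read p: {s0, s1, s2, s4, s5}
read p: {s0, s1, s2, s4, s5}
read p: {s0, s1, s2, s4, s5}
read p: {s0, s1, s2, s4, s5}
read q: {s0, s1, s2, s4}
Final reachable set {s0, s1, s2, s4} has 4 states.

4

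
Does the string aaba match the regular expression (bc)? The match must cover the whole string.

No split of aaba into u·v has b matching u and c matching v.

no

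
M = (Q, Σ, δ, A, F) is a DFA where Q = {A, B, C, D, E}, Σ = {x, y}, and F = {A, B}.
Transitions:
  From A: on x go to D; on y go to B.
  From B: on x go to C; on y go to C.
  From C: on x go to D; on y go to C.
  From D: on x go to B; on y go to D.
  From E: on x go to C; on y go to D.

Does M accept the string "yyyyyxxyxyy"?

A --y--> B
B --y--> C
C --y--> C
C --y--> C
C --y--> C
C --x--> D
D --x--> B
B --y--> C
C --x--> D
D --y--> D
D --y--> D
End in state D, which is not an accepting state.

rejected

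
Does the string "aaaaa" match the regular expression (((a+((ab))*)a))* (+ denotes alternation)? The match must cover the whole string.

yes

Split into 5 pieces a · a · a · a · a; each matches ((a+((ab))*)a).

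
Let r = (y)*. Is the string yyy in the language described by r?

yes

Split into 3 pieces y · y · y; each matches y.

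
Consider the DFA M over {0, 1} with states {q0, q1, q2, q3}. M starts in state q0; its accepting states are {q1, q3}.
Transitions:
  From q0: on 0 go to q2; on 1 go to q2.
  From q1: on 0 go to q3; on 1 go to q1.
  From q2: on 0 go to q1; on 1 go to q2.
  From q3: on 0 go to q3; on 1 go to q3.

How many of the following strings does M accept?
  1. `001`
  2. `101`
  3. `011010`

`001`: accepted
`101`: accepted
`011010`: accepted

3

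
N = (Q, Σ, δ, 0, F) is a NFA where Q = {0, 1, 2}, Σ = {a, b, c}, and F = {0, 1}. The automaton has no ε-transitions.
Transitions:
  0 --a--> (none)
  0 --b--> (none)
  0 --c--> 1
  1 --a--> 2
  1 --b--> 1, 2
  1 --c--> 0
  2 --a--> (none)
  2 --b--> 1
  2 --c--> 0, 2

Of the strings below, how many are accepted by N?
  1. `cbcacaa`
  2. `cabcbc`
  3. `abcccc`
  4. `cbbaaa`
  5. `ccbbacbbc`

0

`cbcacaa`: rejected
`cabcbc`: rejected
`abcccc`: rejected
`cbbaaa`: rejected
`ccbbacbbc`: rejected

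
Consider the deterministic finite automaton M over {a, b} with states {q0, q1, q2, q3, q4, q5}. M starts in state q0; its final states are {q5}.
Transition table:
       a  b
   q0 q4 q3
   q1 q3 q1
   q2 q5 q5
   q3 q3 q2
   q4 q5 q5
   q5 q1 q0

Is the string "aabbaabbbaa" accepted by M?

q0 --a--> q4
q4 --a--> q5
q5 --b--> q0
q0 --b--> q3
q3 --a--> q3
q3 --a--> q3
q3 --b--> q2
q2 --b--> q5
q5 --b--> q0
q0 --a--> q4
q4 --a--> q5
End in state q5, which is an accepting state.

accepted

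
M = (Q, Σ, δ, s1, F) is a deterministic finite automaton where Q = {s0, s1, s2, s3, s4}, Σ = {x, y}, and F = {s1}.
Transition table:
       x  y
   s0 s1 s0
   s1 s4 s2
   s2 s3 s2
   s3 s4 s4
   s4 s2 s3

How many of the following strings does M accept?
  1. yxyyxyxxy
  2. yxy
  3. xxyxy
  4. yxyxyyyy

0

yxyyxyxxy: rejected
yxy: rejected
xxyxy: rejected
yxyxyyyy: rejected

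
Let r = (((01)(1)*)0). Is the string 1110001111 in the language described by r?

no

No split of 1110001111 into u·v has ((01)(1)*) matching u and 0 matching v.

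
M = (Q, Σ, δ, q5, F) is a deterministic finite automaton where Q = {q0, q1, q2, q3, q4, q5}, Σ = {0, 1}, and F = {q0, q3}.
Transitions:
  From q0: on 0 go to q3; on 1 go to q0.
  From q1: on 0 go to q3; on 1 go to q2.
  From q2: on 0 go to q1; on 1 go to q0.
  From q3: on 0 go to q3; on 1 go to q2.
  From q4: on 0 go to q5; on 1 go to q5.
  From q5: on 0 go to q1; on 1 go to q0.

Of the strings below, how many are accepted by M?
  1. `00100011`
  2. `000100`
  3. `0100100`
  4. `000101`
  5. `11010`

3

`00100011`: accepted
`000100`: accepted
`0100100`: accepted
`000101`: rejected
`11010`: rejected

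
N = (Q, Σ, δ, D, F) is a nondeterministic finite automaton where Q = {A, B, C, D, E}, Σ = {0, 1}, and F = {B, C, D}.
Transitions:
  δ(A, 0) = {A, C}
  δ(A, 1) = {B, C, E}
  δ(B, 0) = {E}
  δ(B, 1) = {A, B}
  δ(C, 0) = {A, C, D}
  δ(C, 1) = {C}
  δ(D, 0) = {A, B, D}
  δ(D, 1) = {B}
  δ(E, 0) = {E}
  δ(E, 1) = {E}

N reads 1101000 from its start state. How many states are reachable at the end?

5

Start: {D}
read 1: {B}
read 1: {A, B}
read 0: {A, C, E}
read 1: {B, C, E}
read 0: {A, C, D, E}
read 0: {A, B, C, D, E}
read 0: {A, B, C, D, E}
Final reachable set {A, B, C, D, E} has 5 states.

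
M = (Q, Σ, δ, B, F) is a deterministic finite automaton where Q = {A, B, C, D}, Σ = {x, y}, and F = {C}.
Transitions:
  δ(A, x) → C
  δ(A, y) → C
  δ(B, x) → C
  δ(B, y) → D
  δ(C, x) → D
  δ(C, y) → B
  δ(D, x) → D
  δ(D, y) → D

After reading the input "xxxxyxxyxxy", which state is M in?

D

B --x--> C
C --x--> D
D --x--> D
D --x--> D
D --y--> D
D --x--> D
D --x--> D
D --y--> D
D --x--> D
D --x--> D
D --y--> D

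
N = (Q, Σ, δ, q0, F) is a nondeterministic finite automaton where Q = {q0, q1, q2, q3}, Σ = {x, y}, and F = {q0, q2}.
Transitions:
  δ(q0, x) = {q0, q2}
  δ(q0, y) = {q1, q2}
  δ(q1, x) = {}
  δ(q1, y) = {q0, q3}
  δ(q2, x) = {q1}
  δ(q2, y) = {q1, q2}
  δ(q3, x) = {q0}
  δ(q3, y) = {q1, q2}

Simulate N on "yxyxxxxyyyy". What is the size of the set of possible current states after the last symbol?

Start: {q0}
read y: {q1, q2}
read x: {q1}
read y: {q0, q3}
read x: {q0, q2}
read x: {q0, q1, q2}
read x: {q0, q1, q2}
read x: {q0, q1, q2}
read y: {q0, q1, q2, q3}
read y: {q0, q1, q2, q3}
read y: {q0, q1, q2, q3}
read y: {q0, q1, q2, q3}
Final reachable set {q0, q1, q2, q3} has 4 states.

4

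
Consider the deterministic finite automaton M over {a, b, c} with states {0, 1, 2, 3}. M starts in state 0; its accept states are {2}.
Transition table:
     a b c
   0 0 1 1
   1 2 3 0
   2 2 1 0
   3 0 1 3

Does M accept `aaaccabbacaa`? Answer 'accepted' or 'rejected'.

0 --a--> 0
0 --a--> 0
0 --a--> 0
0 --c--> 1
1 --c--> 0
0 --a--> 0
0 --b--> 1
1 --b--> 3
3 --a--> 0
0 --c--> 1
1 --a--> 2
2 --a--> 2
End in state 2, which is an accepting state.

accepted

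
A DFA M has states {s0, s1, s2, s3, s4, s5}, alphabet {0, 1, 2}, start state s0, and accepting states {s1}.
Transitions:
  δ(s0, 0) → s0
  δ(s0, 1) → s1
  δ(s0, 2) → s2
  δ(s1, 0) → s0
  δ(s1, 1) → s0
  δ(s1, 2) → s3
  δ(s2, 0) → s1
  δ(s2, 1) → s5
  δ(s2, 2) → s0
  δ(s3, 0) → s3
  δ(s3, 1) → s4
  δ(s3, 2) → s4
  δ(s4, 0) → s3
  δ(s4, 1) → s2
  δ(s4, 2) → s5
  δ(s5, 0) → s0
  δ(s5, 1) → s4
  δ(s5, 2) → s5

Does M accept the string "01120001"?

accepted

s0 --0--> s0
s0 --1--> s1
s1 --1--> s0
s0 --2--> s2
s2 --0--> s1
s1 --0--> s0
s0 --0--> s0
s0 --1--> s1
End in state s1, which is an accepting state.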